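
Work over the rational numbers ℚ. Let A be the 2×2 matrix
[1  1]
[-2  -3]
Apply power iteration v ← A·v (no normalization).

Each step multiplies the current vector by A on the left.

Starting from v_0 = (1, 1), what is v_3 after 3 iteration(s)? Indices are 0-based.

v_3 = (8, -27)

v_0 = (1, 1).
v_1 = A·v_0 = (2, -5).
v_2 = A·v_1 = (-3, 11).
v_3 = A·v_2 = (8, -27).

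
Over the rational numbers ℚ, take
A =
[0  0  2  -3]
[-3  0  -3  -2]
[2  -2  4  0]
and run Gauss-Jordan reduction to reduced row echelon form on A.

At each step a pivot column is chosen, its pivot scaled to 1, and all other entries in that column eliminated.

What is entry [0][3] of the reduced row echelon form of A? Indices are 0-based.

step 1: exchange rows 0,1
step 1: normalize row 0 (÷-3) = (1, 0, 1, 2/3)
  row 2: subtract 2×row0 = (0, -2, 2, -4/3)
step 2: exchange rows 1,2
step 2: normalize row 1 (÷-2) = (0, 1, -1, 2/3)
step 3: normalize row 2 (÷2) = (0, 0, 1, -3/2)
  row 0: subtract 1×row2 = (1, 0, 0, 13/6)
  row 1: subtract -1×row2 = (0, 1, 0, -5/6)

M[0][3] = 13/6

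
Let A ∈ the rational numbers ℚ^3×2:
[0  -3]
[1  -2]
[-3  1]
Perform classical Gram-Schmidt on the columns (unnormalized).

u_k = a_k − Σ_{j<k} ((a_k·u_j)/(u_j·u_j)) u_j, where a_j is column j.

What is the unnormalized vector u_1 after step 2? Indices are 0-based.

Step 1: u_0 = a_0 = (0, 1, -3).
Step 2: u_1 = a_1 − (-1/2)·u_0 = (-3, -3/2, -1/2).

u_1 = (-3, -3/2, -1/2)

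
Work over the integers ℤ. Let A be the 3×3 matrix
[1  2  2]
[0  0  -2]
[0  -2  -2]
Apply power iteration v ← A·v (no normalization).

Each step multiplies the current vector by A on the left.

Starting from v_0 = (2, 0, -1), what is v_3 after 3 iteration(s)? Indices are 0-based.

v_0 = (2, 0, -1).
v_1 = A·v_0 = (0, 2, 2).
v_2 = A·v_1 = (8, -4, -8).
v_3 = A·v_2 = (-16, 16, 24).

v_3 = (-16, 16, 24)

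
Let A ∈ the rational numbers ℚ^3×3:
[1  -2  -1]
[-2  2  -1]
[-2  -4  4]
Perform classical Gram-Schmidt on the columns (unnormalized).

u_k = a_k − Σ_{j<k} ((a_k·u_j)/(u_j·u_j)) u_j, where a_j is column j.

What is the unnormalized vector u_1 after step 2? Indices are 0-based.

u_1 = (-20/9, 22/9, -32/9)

Step 1: u_0 = a_0 = (1, -2, -2).
Step 2: u_1 = a_1 − (2/9)·u_0 = (-20/9, 22/9, -32/9).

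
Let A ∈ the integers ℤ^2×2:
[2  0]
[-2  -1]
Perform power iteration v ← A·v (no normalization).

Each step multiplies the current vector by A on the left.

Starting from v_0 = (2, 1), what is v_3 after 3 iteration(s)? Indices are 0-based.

v_0 = (2, 1).
v_1 = A·v_0 = (4, -5).
v_2 = A·v_1 = (8, -3).
v_3 = A·v_2 = (16, -13).

v_3 = (16, -13)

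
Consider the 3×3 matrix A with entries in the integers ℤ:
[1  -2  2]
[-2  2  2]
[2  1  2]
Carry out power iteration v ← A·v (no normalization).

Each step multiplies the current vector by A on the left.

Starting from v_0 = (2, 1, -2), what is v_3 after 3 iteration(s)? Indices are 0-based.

v_3 = (-10, -48, -6)

v_0 = (2, 1, -2).
v_1 = A·v_0 = (-4, -6, 1).
v_2 = A·v_1 = (10, -2, -12).
v_3 = A·v_2 = (-10, -48, -6).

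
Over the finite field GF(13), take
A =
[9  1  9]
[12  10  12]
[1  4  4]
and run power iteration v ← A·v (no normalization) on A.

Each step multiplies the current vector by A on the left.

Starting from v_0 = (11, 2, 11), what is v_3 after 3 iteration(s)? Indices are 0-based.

v_3 = (12, 3, 6)

v_0 = (11, 2, 11).
v_1 = A·v_0 = (5, 11, 11).
v_2 = A·v_1 = (12, 3, 2).
v_3 = A·v_2 = (12, 3, 6).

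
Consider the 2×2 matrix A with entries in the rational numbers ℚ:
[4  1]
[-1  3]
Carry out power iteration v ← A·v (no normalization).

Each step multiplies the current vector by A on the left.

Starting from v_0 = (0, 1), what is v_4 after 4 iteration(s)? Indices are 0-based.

v_4 = (161, 15)

v_0 = (0, 1).
v_1 = A·v_0 = (1, 3).
v_2 = A·v_1 = (7, 8).
v_3 = A·v_2 = (36, 17).
v_4 = A·v_3 = (161, 15).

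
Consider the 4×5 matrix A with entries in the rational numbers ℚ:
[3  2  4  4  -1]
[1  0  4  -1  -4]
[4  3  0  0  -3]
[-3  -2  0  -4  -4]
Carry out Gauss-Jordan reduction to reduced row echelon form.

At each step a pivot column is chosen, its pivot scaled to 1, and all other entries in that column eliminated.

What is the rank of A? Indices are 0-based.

[1] R0 /= 3  ⇒  (1, 2/3, 4/3, 4/3, -1/3)
     R1 -= 1·R0  ⇒  (0, -2/3, 8/3, -7/3, -11/3)
     R2 -= 4·R0  ⇒  (0, 1/3, -16/3, -16/3, -5/3)
     R3 -= -3·R0  ⇒  (0, 0, 4, 0, -5)
[2] R1 /= -2/3  ⇒  (0, 1, -4, 7/2, 11/2)
     R0 -= 2/3·R1  ⇒  (1, 0, 4, -1, -4)
     R2 -= 1/3·R1  ⇒  (0, 0, -4, -13/2, -7/2)
[3] R2 /= -4  ⇒  (0, 0, 1, 13/8, 7/8)
     R0 -= 4·R2  ⇒  (1, 0, 0, -15/2, -15/2)
     R1 -= -4·R2  ⇒  (0, 1, 0, 10, 9)
     R3 -= 4·R2  ⇒  (0, 0, 0, -13/2, -17/2)
[4] R3 /= -13/2  ⇒  (0, 0, 0, 1, 17/13)
     R0 -= -15/2·R3  ⇒  (1, 0, 0, 0, 30/13)
     R1 -= 10·R3  ⇒  (0, 1, 0, 0, -53/13)
     R2 -= 13/8·R3  ⇒  (0, 0, 1, 0, -5/4)

rank = 4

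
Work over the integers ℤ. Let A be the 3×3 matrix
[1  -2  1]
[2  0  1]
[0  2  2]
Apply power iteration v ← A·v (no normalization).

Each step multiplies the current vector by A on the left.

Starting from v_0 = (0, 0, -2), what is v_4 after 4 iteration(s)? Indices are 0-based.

v_0 = (0, 0, -2).
v_1 = A·v_0 = (-2, -2, -4).
v_2 = A·v_1 = (-2, -8, -12).
v_3 = A·v_2 = (2, -16, -40).
v_4 = A·v_3 = (-6, -36, -112).

v_4 = (-6, -36, -112)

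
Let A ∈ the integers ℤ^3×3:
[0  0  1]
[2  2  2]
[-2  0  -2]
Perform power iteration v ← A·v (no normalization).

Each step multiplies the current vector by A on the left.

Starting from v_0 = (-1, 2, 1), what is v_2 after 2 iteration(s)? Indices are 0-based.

v_0 = (-1, 2, 1).
v_1 = A·v_0 = (1, 4, 0).
v_2 = A·v_1 = (0, 10, -2).

v_2 = (0, 10, -2)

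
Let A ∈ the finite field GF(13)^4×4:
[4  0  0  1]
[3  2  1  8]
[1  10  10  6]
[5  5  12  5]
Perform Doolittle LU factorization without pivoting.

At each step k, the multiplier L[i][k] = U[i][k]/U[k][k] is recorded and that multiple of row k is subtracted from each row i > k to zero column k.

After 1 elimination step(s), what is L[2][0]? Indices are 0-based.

L[2][0] = 10

[col 0] pivot 4
  R1 -= 4*R0 → (0, 2, 1, 4)  (L[1][0] := 4)
  R2 -= 10*R0 → (0, 10, 10, 9)  (L[2][0] := 10)
  R3 -= 11*R0 → (0, 5, 12, 7)  (L[3][0] := 11)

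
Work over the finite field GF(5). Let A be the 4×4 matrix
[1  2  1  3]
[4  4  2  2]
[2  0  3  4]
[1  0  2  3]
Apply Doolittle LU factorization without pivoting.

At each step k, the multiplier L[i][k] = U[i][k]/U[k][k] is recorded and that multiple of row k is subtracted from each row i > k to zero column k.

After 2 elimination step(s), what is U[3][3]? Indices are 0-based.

Step 1: pivot at (0,0) is 1.
  row1 ← row1 − (4)·row0  ⇒  L[1][0]=4, U row1=(0, 1, 3, 0)
  row2 ← row2 − (2)·row0  ⇒  L[2][0]=2, U row2=(0, 1, 1, 3)
  row3 ← row3 − (1)·row0  ⇒  L[3][0]=1, U row3=(0, 3, 1, 0)
Step 2: pivot at (1,1) is 1.
  row2 ← row2 − (1)·row1  ⇒  L[2][1]=1, U row2=(0, 0, 3, 3)
  row3 ← row3 − (3)·row1  ⇒  L[3][1]=3, U row3=(0, 0, 2, 0)

U[3][3] = 0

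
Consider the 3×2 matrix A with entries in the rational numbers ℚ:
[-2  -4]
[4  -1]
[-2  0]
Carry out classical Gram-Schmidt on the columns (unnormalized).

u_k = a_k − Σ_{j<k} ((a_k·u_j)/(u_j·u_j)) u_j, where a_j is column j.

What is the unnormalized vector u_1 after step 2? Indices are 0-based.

Step 1: u_0 = a_0 = (-2, 4, -2).
Step 2: u_1 = a_1 − (1/6)·u_0 = (-11/3, -5/3, 1/3).

u_1 = (-11/3, -5/3, 1/3)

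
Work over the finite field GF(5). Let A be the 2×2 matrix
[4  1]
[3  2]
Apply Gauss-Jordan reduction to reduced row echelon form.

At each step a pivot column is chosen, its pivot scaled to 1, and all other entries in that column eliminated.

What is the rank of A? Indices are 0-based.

pivot(0,0)=4: scale R0 → (1, 4)
  clear (1,0): R1 −= (3)R0 → (0, 0)
col 1: no nonzero at/below row 1; advance.

rank = 1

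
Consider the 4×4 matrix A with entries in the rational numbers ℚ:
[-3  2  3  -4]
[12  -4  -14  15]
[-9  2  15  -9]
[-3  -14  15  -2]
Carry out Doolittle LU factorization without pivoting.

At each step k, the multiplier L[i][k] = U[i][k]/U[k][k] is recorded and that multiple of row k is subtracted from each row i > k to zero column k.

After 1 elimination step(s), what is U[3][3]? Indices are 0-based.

Step 1: pivot at (0,0) is -3.
  row1 ← row1 − (-4)·row0  ⇒  L[1][0]=-4, U row1=(0, 4, -2, -1)
  row2 ← row2 − (3)·row0  ⇒  L[2][0]=3, U row2=(0, -4, 6, 3)
  row3 ← row3 − (1)·row0  ⇒  L[3][0]=1, U row3=(0, -16, 12, 2)

U[3][3] = 2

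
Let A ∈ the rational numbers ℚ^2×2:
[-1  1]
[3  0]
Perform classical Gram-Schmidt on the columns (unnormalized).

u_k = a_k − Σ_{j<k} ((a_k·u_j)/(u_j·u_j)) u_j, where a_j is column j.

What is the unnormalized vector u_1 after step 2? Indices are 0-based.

u_1 = (9/10, 3/10)

Step 1: u_0 = a_0 = (-1, 3).
Step 2: u_1 = a_1 − (-1/10)·u_0 = (9/10, 3/10).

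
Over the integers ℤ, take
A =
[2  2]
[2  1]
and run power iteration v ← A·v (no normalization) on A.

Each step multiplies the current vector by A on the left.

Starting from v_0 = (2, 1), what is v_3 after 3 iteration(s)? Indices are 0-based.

v_3 = (78, 61)

v_0 = (2, 1).
v_1 = A·v_0 = (6, 5).
v_2 = A·v_1 = (22, 17).
v_3 = A·v_2 = (78, 61).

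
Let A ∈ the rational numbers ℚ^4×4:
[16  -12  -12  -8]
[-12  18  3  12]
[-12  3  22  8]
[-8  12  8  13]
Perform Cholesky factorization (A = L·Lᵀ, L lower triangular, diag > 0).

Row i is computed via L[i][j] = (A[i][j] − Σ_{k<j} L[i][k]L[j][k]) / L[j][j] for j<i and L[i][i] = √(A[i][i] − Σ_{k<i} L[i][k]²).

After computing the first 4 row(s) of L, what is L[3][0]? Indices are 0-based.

L[3][0] = -2

Step 1: L[0][0] = √(16) = 4.
  L[1][0] = (-12) / L[0][0] = -3.
Step 2: L[1][1] = √(9) = 3.
  L[2][0] = (-12) / L[0][0] = -3.
  L[2][1] = (-6) / L[1][1] = -2.
Step 3: L[2][2] = √(9) = 3.
  L[3][0] = (-8) / L[0][0] = -2.
  L[3][1] = (6) / L[1][1] = 2.
  L[3][2] = (6) / L[2][2] = 2.
Step 4: L[3][3] = √(1) = 1.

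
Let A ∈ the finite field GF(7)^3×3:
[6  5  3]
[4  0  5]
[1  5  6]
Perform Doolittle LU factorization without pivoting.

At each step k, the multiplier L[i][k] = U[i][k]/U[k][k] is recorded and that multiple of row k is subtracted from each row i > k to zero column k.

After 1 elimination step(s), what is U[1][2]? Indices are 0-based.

k=0: U[0][0]=6
  eliminate (1,0): mult=3, new row 1: (0, 6, 3); set L[1][0]=3
  eliminate (2,0): mult=6, new row 2: (0, 3, 2); set L[2][0]=6

U[1][2] = 3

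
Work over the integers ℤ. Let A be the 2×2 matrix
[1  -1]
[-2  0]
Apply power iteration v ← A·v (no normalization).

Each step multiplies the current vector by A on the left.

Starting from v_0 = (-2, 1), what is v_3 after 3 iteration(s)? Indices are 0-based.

v_3 = (-13, 14)

v_0 = (-2, 1).
v_1 = A·v_0 = (-3, 4).
v_2 = A·v_1 = (-7, 6).
v_3 = A·v_2 = (-13, 14).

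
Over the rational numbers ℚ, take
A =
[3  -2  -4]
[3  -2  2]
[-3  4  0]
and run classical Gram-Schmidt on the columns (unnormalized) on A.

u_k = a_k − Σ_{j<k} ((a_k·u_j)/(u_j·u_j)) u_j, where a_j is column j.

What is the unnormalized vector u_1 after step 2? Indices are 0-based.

Step 1: u_0 = a_0 = (3, 3, -3).
Step 2: u_1 = a_1 − (-8/9)·u_0 = (2/3, 2/3, 4/3).

u_1 = (2/3, 2/3, 4/3)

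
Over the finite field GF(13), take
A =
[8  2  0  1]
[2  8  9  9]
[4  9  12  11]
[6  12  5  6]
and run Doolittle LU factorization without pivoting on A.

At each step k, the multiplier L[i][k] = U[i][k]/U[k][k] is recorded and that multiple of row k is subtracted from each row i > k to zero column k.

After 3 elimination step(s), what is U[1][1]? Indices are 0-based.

U[1][1] = 1

Step 1: pivot at (0,0) is 8.
  row1 ← row1 − (10)·row0  ⇒  L[1][0]=10, U row1=(0, 1, 9, 12)
  row2 ← row2 − (7)·row0  ⇒  L[2][0]=7, U row2=(0, 8, 12, 4)
  row3 ← row3 − (4)·row0  ⇒  L[3][0]=4, U row3=(0, 4, 5, 2)
Step 2: pivot at (1,1) is 1.
  row2 ← row2 − (8)·row1  ⇒  L[2][1]=8, U row2=(0, 0, 5, 12)
  row3 ← row3 − (4)·row1  ⇒  L[3][1]=4, U row3=(0, 0, 8, 6)
Step 3: pivot at (2,2) is 5.
  row3 ← row3 − (12)·row2  ⇒  L[3][2]=12, U row3=(0, 0, 0, 5)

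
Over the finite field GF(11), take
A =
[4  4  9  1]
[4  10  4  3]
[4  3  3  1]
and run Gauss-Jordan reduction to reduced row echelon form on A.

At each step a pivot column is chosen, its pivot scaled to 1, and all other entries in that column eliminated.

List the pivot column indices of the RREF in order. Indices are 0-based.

[1] R0 /= 4  ⇒  (1, 1, 5, 3)
     R1 -= 4·R0  ⇒  (0, 6, 6, 2)
     R2 -= 4·R0  ⇒  (0, 10, 5, 0)
[2] R1 /= 6  ⇒  (0, 1, 1, 4)
     R0 -= 1·R1  ⇒  (1, 0, 4, 10)
     R2 -= 10·R1  ⇒  (0, 0, 6, 4)
[3] R2 /= 6  ⇒  (0, 0, 1, 8)
     R0 -= 4·R2  ⇒  (1, 0, 0, 0)
     R1 -= 1·R2  ⇒  (0, 1, 0, 7)

pivot columns: 0, 1, 2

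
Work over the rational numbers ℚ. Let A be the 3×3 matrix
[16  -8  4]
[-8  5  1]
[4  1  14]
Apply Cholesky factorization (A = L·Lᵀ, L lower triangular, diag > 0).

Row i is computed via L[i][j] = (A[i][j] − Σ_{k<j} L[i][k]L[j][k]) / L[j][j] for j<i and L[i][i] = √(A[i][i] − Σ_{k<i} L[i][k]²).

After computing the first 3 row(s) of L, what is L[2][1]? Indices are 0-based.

L[2][1] = 3

Step 1: L[0][0] = √(16) = 4.
  L[1][0] = (-8) / L[0][0] = -2.
Step 2: L[1][1] = √(1) = 1.
  L[2][0] = (4) / L[0][0] = 1.
  L[2][1] = (3) / L[1][1] = 3.
Step 3: L[2][2] = √(4) = 2.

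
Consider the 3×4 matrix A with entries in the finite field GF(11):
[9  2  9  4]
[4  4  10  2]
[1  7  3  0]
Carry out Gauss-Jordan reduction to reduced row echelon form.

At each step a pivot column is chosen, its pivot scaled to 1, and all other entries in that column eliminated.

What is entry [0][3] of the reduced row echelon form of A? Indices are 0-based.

[1] R0 /= 9  ⇒  (1, 10, 1, 9)
     R1 -= 4·R0  ⇒  (0, 8, 6, 10)
     R2 -= 1·R0  ⇒  (0, 8, 2, 2)
[2] R1 /= 8  ⇒  (0, 1, 9, 4)
     R0 -= 10·R1  ⇒  (1, 0, 10, 2)
     R2 -= 8·R1  ⇒  (0, 0, 7, 3)
[3] R2 /= 7  ⇒  (0, 0, 1, 2)
     R0 -= 10·R2  ⇒  (1, 0, 0, 4)
     R1 -= 9·R2  ⇒  (0, 1, 0, 8)

M[0][3] = 4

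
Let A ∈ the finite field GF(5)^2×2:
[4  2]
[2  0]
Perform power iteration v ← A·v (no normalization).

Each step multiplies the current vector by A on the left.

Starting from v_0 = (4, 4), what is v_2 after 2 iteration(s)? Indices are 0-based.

v_0 = (4, 4).
v_1 = A·v_0 = (4, 3).
v_2 = A·v_1 = (2, 3).

v_2 = (2, 3)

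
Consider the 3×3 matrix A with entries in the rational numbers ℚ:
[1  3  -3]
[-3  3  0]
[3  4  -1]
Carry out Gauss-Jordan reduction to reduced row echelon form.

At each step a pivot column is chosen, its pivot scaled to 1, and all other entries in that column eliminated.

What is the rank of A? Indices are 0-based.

rank = 3

[1] R0 /= 1  ⇒  (1, 3, -3)
     R1 -= -3·R0  ⇒  (0, 12, -9)
     R2 -= 3·R0  ⇒  (0, -5, 8)
[2] R1 /= 12  ⇒  (0, 1, -3/4)
     R0 -= 3·R1  ⇒  (1, 0, -3/4)
     R2 -= -5·R1  ⇒  (0, 0, 17/4)
[3] R2 /= 17/4  ⇒  (0, 0, 1)
     R0 -= -3/4·R2  ⇒  (1, 0, 0)
     R1 -= -3/4·R2  ⇒  (0, 1, 0)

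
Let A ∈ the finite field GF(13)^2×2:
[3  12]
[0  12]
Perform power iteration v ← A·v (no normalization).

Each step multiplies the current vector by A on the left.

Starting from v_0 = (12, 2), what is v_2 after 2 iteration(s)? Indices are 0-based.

v_2 = (0, 2)

v_0 = (12, 2).
v_1 = A·v_0 = (8, 11).
v_2 = A·v_1 = (0, 2).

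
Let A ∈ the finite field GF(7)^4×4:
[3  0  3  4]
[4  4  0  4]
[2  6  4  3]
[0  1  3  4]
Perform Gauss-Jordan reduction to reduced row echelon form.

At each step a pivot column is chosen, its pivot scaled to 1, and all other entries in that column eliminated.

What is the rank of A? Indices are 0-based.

rank = 4

pivot(0,0)=3: scale R0 → (1, 0, 1, 6)
  clear (1,0): R1 −= (4)R0 → (0, 4, 3, 1)
  clear (2,0): R2 −= (2)R0 → (0, 6, 2, 5)
pivot(1,1)=4: scale R1 → (0, 1, 6, 2)
  clear (2,1): R2 −= (6)R1 → (0, 0, 1, 0)
  clear (3,1): R3 −= (1)R1 → (0, 0, 4, 2)
pivot(2,2)=1: scale R2 → (0, 0, 1, 0)
  clear (0,2): R0 −= (1)R2 → (1, 0, 0, 6)
  clear (1,2): R1 −= (6)R2 → (0, 1, 0, 2)
  clear (3,2): R3 −= (4)R2 → (0, 0, 0, 2)
pivot(3,3)=2: scale R3 → (0, 0, 0, 1)
  clear (0,3): R0 −= (6)R3 → (1, 0, 0, 0)
  clear (1,3): R1 −= (2)R3 → (0, 1, 0, 0)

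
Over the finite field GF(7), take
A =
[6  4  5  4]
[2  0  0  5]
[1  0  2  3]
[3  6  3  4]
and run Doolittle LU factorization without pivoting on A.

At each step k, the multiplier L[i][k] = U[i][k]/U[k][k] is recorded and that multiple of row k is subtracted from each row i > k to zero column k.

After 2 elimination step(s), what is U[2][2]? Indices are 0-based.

U[2][2] = 2

k=0: U[0][0]=6
  eliminate (1,0): mult=5, new row 1: (0, 1, 3, 6); set L[1][0]=5
  eliminate (2,0): mult=6, new row 2: (0, 4, 0, 0); set L[2][0]=6
  eliminate (3,0): mult=4, new row 3: (0, 4, 4, 2); set L[3][0]=4
k=1: U[1][1]=1
  eliminate (2,1): mult=4, new row 2: (0, 0, 2, 4); set L[2][1]=4
  eliminate (3,1): mult=4, new row 3: (0, 0, 6, 6); set L[3][1]=4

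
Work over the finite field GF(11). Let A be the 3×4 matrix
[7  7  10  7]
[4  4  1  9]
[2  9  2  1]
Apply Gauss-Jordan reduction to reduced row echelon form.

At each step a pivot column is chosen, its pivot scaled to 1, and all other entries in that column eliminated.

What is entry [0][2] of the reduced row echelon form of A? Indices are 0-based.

[1] R0 /= 7  ⇒  (1, 1, 3, 1)
     R1 -= 4·R0  ⇒  (0, 0, 0, 5)
     R2 -= 2·R0  ⇒  (0, 7, 7, 10)
[2] R1 <-> R2
[2] R1 /= 7  ⇒  (0, 1, 1, 3)
     R0 -= 1·R1  ⇒  (1, 0, 2, 9)
column 2 empty below row 2
[3] R2 /= 5  ⇒  (0, 0, 0, 1)
     R0 -= 9·R2  ⇒  (1, 0, 2, 0)
     R1 -= 3·R2  ⇒  (0, 1, 1, 0)

M[0][2] = 2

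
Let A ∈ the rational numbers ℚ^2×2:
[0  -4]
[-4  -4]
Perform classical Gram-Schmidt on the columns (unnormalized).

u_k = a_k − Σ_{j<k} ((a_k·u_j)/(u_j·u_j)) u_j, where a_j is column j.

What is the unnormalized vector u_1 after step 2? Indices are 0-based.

Step 1: u_0 = a_0 = (0, -4).
Step 2: u_1 = a_1 − (1)·u_0 = (-4, 0).

u_1 = (-4, 0)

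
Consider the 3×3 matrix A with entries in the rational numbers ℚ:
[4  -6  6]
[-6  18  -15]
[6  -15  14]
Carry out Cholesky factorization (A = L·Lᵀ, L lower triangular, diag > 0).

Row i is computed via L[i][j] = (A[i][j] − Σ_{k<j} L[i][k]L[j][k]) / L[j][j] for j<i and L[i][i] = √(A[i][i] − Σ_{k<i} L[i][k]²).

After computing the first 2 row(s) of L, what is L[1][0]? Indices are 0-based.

L[1][0] = -3

Step 1: L[0][0] = √(4) = 2.
  L[1][0] = (-6) / L[0][0] = -3.
Step 2: L[1][1] = √(9) = 3.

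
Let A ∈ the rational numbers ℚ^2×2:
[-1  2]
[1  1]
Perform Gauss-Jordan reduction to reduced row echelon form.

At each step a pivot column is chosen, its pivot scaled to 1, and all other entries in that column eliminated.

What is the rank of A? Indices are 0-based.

rank = 2

[1] R0 /= -1  ⇒  (1, -2)
     R1 -= 1·R0  ⇒  (0, 3)
[2] R1 /= 3  ⇒  (0, 1)
     R0 -= -2·R1  ⇒  (1, 0)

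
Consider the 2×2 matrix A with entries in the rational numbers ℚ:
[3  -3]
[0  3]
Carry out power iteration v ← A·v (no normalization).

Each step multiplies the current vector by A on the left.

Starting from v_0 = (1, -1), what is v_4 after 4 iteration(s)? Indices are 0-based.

v_4 = (405, -81)

v_0 = (1, -1).
v_1 = A·v_0 = (6, -3).
v_2 = A·v_1 = (27, -9).
v_3 = A·v_2 = (108, -27).
v_4 = A·v_3 = (405, -81).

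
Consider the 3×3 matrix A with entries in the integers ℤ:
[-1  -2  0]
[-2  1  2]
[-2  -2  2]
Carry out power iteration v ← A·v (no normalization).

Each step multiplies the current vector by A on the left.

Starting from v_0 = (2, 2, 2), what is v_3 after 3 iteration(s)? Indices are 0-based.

v_3 = (-14, 2, -16)

v_0 = (2, 2, 2).
v_1 = A·v_0 = (-6, 2, -4).
v_2 = A·v_1 = (2, 6, 0).
v_3 = A·v_2 = (-14, 2, -16).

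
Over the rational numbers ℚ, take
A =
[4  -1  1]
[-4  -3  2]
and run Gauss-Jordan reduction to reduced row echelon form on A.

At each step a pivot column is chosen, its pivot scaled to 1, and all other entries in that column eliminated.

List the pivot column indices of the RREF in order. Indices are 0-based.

pivot columns: 0, 1

step 1: normalize row 0 (÷4) = (1, -1/4, 1/4)
  row 1: subtract -4×row0 = (0, -4, 3)
step 2: normalize row 1 (÷-4) = (0, 1, -3/4)
  row 0: subtract -1/4×row1 = (1, 0, 1/16)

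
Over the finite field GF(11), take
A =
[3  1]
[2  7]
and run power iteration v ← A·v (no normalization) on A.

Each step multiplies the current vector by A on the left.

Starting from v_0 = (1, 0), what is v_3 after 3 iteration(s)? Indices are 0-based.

v_3 = (9, 8)

v_0 = (1, 0).
v_1 = A·v_0 = (3, 2).
v_2 = A·v_1 = (0, 9).
v_3 = A·v_2 = (9, 8).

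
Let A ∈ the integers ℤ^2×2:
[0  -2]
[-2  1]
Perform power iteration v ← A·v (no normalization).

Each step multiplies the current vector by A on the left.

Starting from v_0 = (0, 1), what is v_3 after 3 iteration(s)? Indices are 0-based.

v_3 = (-10, 9)

v_0 = (0, 1).
v_1 = A·v_0 = (-2, 1).
v_2 = A·v_1 = (-2, 5).
v_3 = A·v_2 = (-10, 9).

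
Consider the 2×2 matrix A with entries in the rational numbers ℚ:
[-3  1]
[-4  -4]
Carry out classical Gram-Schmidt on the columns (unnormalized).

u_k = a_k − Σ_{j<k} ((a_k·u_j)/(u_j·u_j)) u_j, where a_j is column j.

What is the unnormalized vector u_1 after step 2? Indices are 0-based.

Step 1: u_0 = a_0 = (-3, -4).
Step 2: u_1 = a_1 − (13/25)·u_0 = (64/25, -48/25).

u_1 = (64/25, -48/25)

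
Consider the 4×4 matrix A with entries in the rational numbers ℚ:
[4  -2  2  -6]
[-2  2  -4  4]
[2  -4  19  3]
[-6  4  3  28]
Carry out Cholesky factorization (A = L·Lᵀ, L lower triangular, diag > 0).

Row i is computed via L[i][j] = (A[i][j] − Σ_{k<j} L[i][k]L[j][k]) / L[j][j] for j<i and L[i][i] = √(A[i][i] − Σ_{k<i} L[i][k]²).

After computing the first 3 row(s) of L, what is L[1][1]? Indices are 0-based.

L[1][1] = 1

Step 1: L[0][0] = √(4) = 2.
  L[1][0] = (-2) / L[0][0] = -1.
Step 2: L[1][1] = √(1) = 1.
  L[2][0] = (2) / L[0][0] = 1.
  L[2][1] = (-3) / L[1][1] = -3.
Step 3: L[2][2] = √(9) = 3.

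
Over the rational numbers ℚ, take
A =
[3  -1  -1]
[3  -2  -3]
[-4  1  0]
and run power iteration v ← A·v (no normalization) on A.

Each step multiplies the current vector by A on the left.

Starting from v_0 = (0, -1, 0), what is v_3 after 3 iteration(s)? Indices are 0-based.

v_3 = (6, 8, -6)

v_0 = (0, -1, 0).
v_1 = A·v_0 = (1, 2, -1).
v_2 = A·v_1 = (2, 2, -2).
v_3 = A·v_2 = (6, 8, -6).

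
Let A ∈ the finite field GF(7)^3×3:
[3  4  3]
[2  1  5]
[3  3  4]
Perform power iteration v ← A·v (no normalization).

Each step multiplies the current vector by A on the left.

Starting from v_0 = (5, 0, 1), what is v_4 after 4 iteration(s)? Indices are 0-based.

v_0 = (5, 0, 1).
v_1 = A·v_0 = (4, 1, 5).
v_2 = A·v_1 = (3, 6, 0).
v_3 = A·v_2 = (5, 5, 6).
v_4 = A·v_3 = (4, 3, 5).

v_4 = (4, 3, 5)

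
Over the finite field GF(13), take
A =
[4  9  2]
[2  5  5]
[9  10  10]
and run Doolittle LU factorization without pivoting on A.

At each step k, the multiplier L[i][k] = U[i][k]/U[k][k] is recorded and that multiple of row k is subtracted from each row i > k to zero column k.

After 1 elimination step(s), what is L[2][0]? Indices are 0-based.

k=0: U[0][0]=4
  eliminate (1,0): mult=7, new row 1: (0, 7, 4); set L[1][0]=7
  eliminate (2,0): mult=12, new row 2: (0, 6, 12); set L[2][0]=12

L[2][0] = 12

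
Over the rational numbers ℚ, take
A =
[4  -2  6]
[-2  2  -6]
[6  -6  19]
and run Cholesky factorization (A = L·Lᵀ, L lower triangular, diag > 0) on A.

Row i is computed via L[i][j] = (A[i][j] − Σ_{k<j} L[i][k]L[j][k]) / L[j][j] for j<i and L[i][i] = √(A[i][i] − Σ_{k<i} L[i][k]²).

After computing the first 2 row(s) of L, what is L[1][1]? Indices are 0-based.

L[1][1] = 1

Step 1: L[0][0] = √(4) = 2.
  L[1][0] = (-2) / L[0][0] = -1.
Step 2: L[1][1] = √(1) = 1.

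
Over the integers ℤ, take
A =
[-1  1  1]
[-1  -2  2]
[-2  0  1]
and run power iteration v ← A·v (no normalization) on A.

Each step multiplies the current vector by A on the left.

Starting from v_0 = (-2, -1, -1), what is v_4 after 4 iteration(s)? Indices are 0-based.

v_0 = (-2, -1, -1).
v_1 = A·v_0 = (0, 2, 3).
v_2 = A·v_1 = (5, 2, 3).
v_3 = A·v_2 = (0, -3, -7).
v_4 = A·v_3 = (-10, -8, -7).

v_4 = (-10, -8, -7)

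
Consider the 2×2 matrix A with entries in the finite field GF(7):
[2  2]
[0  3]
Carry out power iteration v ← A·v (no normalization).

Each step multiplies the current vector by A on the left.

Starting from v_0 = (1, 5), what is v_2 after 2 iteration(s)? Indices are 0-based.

v_0 = (1, 5).
v_1 = A·v_0 = (5, 1).
v_2 = A·v_1 = (5, 3).

v_2 = (5, 3)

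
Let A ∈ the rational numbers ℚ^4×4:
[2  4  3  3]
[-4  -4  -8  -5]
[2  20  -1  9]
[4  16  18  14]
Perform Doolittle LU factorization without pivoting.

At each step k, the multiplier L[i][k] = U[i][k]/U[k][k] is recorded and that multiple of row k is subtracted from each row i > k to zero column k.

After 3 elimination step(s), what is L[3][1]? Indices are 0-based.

k=0: U[0][0]=2
  eliminate (1,0): mult=-2, new row 1: (0, 4, -2, 1); set L[1][0]=-2
  eliminate (2,0): mult=1, new row 2: (0, 16, -4, 6); set L[2][0]=1
  eliminate (3,0): mult=2, new row 3: (0, 8, 12, 8); set L[3][0]=2
k=1: U[1][1]=4
  eliminate (2,1): mult=4, new row 2: (0, 0, 4, 2); set L[2][1]=4
  eliminate (3,1): mult=2, new row 3: (0, 0, 16, 6); set L[3][1]=2
k=2: U[2][2]=4
  eliminate (3,2): mult=4, new row 3: (0, 0, 0, -2); set L[3][2]=4

L[3][1] = 2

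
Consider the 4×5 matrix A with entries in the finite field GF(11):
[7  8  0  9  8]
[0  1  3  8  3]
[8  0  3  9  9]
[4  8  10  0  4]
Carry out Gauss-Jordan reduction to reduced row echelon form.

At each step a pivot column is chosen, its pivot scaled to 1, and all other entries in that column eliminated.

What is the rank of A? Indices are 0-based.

rank = 4

step 1: normalize row 0 (÷7) = (1, 9, 0, 6, 9)
  row 2: subtract 8×row0 = (0, 5, 3, 5, 3)
  row 3: subtract 4×row0 = (0, 5, 10, 9, 1)
step 2: normalize row 1 (÷1) = (0, 1, 3, 8, 3)
  row 0: subtract 9×row1 = (1, 0, 6, 0, 4)
  row 2: subtract 5×row1 = (0, 0, 10, 9, 10)
  row 3: subtract 5×row1 = (0, 0, 6, 2, 8)
step 3: normalize row 2 (÷10) = (0, 0, 1, 2, 1)
  row 0: subtract 6×row2 = (1, 0, 0, 10, 9)
  row 1: subtract 3×row2 = (0, 1, 0, 2, 0)
  row 3: subtract 6×row2 = (0, 0, 0, 1, 2)
step 4: normalize row 3 (÷1) = (0, 0, 0, 1, 2)
  row 0: subtract 10×row3 = (1, 0, 0, 0, 0)
  row 1: subtract 2×row3 = (0, 1, 0, 0, 7)
  row 2: subtract 2×row3 = (0, 0, 1, 0, 8)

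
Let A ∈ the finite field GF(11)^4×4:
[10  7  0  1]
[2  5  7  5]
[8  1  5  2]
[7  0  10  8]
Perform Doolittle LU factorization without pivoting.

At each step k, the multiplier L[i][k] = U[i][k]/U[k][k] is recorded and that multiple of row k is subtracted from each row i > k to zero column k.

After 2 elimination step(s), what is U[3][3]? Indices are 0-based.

Step 1: pivot at (0,0) is 10.
  row1 ← row1 − (9)·row0  ⇒  L[1][0]=9, U row1=(0, 8, 7, 7)
  row2 ← row2 − (3)·row0  ⇒  L[2][0]=3, U row2=(0, 2, 5, 10)
  row3 ← row3 − (4)·row0  ⇒  L[3][0]=4, U row3=(0, 5, 10, 4)
Step 2: pivot at (1,1) is 8.
  row2 ← row2 − (3)·row1  ⇒  L[2][1]=3, U row2=(0, 0, 6, 0)
  row3 ← row3 − (2)·row1  ⇒  L[3][1]=2, U row3=(0, 0, 7, 1)

U[3][3] = 1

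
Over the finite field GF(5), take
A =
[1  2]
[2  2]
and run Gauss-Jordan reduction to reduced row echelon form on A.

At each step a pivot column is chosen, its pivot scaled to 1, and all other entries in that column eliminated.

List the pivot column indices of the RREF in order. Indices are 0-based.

step 1: normalize row 0 (÷1) = (1, 2)
  row 1: subtract 2×row0 = (0, 3)
step 2: normalize row 1 (÷3) = (0, 1)
  row 0: subtract 2×row1 = (1, 0)

pivot columns: 0, 1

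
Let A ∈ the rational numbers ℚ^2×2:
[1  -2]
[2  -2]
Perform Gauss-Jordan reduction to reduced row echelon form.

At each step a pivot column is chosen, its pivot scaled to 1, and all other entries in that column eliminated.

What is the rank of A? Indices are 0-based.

rank = 2

pivot(0,0)=1: scale R0 → (1, -2)
  clear (1,0): R1 −= (2)R0 → (0, 2)
pivot(1,1)=2: scale R1 → (0, 1)
  clear (0,1): R0 −= (-2)R1 → (1, 0)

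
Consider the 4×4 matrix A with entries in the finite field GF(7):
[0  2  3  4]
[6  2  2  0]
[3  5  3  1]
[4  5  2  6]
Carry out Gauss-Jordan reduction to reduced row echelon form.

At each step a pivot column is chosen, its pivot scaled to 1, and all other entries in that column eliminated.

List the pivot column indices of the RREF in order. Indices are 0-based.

pivot columns: 0, 1, 2, 3

step 1: exchange rows 0,1
step 1: normalize row 0 (÷6) = (1, 5, 5, 0)
  row 2: subtract 3×row0 = (0, 4, 2, 1)
  row 3: subtract 4×row0 = (0, 6, 3, 6)
step 2: normalize row 1 (÷2) = (0, 1, 5, 2)
  row 0: subtract 5×row1 = (1, 0, 1, 4)
  row 2: subtract 4×row1 = (0, 0, 3, 0)
  row 3: subtract 6×row1 = (0, 0, 1, 1)
step 3: normalize row 2 (÷3) = (0, 0, 1, 0)
  row 0: subtract 1×row2 = (1, 0, 0, 4)
  row 1: subtract 5×row2 = (0, 1, 0, 2)
  row 3: subtract 1×row2 = (0, 0, 0, 1)
step 4: normalize row 3 (÷1) = (0, 0, 0, 1)
  row 0: subtract 4×row3 = (1, 0, 0, 0)
  row 1: subtract 2×row3 = (0, 1, 0, 0)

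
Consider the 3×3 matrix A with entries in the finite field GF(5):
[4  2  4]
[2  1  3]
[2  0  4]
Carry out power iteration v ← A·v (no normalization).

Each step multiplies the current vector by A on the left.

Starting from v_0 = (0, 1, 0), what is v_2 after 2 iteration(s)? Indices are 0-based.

v_2 = (0, 0, 4)

v_0 = (0, 1, 0).
v_1 = A·v_0 = (2, 1, 0).
v_2 = A·v_1 = (0, 0, 4).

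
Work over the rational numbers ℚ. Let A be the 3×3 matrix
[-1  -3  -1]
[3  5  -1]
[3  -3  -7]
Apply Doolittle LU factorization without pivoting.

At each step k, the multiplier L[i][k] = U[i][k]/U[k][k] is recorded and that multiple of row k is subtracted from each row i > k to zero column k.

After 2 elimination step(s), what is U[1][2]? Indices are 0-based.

Step 1: pivot at (0,0) is -1.
  row1 ← row1 − (-3)·row0  ⇒  L[1][0]=-3, U row1=(0, -4, -4)
  row2 ← row2 − (-3)·row0  ⇒  L[2][0]=-3, U row2=(0, -12, -10)
Step 2: pivot at (1,1) is -4.
  row2 ← row2 − (3)·row1  ⇒  L[2][1]=3, U row2=(0, 0, 2)

U[1][2] = -4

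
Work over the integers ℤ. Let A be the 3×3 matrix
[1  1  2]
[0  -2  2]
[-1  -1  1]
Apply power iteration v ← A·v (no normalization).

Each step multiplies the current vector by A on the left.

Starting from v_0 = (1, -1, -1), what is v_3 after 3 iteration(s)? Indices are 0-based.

v_3 = (-4, 6, 7)

v_0 = (1, -1, -1).
v_1 = A·v_0 = (-2, 0, -1).
v_2 = A·v_1 = (-4, -2, 1).
v_3 = A·v_2 = (-4, 6, 7).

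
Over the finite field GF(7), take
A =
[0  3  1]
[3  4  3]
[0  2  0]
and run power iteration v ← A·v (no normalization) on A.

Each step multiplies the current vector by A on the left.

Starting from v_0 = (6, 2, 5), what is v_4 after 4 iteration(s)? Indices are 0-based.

v_0 = (6, 2, 5).
v_1 = A·v_0 = (4, 6, 4).
v_2 = A·v_1 = (1, 6, 5).
v_3 = A·v_2 = (2, 0, 5).
v_4 = A·v_3 = (5, 0, 0).

v_4 = (5, 0, 0)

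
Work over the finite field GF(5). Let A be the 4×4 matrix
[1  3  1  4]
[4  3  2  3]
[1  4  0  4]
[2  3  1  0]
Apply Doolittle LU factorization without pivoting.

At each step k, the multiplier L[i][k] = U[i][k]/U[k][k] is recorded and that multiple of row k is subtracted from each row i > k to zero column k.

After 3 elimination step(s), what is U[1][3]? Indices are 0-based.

U[1][3] = 2

Step 1: pivot at (0,0) is 1.
  row1 ← row1 − (4)·row0  ⇒  L[1][0]=4, U row1=(0, 1, 3, 2)
  row2 ← row2 − (1)·row0  ⇒  L[2][0]=1, U row2=(0, 1, 4, 0)
  row3 ← row3 − (2)·row0  ⇒  L[3][0]=2, U row3=(0, 2, 4, 2)
Step 2: pivot at (1,1) is 1.
  row2 ← row2 − (1)·row1  ⇒  L[2][1]=1, U row2=(0, 0, 1, 3)
  row3 ← row3 − (2)·row1  ⇒  L[3][1]=2, U row3=(0, 0, 3, 3)
Step 3: pivot at (2,2) is 1.
  row3 ← row3 − (3)·row2  ⇒  L[3][2]=3, U row3=(0, 0, 0, 4)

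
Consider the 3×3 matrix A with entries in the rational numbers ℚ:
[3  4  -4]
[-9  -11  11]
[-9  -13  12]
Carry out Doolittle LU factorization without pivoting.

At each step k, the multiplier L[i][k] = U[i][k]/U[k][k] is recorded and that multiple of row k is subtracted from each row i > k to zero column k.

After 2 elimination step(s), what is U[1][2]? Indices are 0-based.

U[1][2] = -1

k=0: U[0][0]=3
  eliminate (1,0): mult=-3, new row 1: (0, 1, -1); set L[1][0]=-3
  eliminate (2,0): mult=-3, new row 2: (0, -1, 0); set L[2][0]=-3
k=1: U[1][1]=1
  eliminate (2,1): mult=-1, new row 2: (0, 0, -1); set L[2][1]=-1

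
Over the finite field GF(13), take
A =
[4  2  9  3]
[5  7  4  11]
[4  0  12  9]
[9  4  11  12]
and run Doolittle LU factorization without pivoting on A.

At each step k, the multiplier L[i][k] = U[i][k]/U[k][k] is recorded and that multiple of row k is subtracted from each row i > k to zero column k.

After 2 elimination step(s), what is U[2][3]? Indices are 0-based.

U[2][3] = 2

k=0: U[0][0]=4
  eliminate (1,0): mult=11, new row 1: (0, 11, 9, 4); set L[1][0]=11
  eliminate (2,0): mult=1, new row 2: (0, 11, 3, 6); set L[2][0]=1
  eliminate (3,0): mult=12, new row 3: (0, 6, 7, 2); set L[3][0]=12
k=1: U[1][1]=11
  eliminate (2,1): mult=1, new row 2: (0, 0, 7, 2); set L[2][1]=1
  eliminate (3,1): mult=10, new row 3: (0, 0, 8, 1); set L[3][1]=10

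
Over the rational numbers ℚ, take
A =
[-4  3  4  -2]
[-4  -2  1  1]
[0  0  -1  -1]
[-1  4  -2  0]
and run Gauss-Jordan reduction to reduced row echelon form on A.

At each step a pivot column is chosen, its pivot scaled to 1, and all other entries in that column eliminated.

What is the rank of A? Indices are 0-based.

rank = 4

step 1: normalize row 0 (÷-4) = (1, -3/4, -1, 1/2)
  row 1: subtract -4×row0 = (0, -5, -3, 3)
  row 3: subtract -1×row0 = (0, 13/4, -3, 1/2)
step 2: normalize row 1 (÷-5) = (0, 1, 3/5, -3/5)
  row 0: subtract -3/4×row1 = (1, 0, -11/20, 1/20)
  row 3: subtract 13/4×row1 = (0, 0, -99/20, 49/20)
step 3: normalize row 2 (÷-1) = (0, 0, 1, 1)
  row 0: subtract -11/20×row2 = (1, 0, 0, 3/5)
  row 1: subtract 3/5×row2 = (0, 1, 0, -6/5)
  row 3: subtract -99/20×row2 = (0, 0, 0, 37/5)
step 4: normalize row 3 (÷37/5) = (0, 0, 0, 1)
  row 0: subtract 3/5×row3 = (1, 0, 0, 0)
  row 1: subtract -6/5×row3 = (0, 1, 0, 0)
  row 2: subtract 1×row3 = (0, 0, 1, 0)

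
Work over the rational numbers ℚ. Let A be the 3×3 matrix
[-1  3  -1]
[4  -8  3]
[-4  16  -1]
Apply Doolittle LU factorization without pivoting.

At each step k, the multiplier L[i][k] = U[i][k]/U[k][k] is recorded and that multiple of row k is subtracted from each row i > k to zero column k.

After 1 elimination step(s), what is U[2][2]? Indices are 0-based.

k=0: U[0][0]=-1
  eliminate (1,0): mult=-4, new row 1: (0, 4, -1); set L[1][0]=-4
  eliminate (2,0): mult=4, new row 2: (0, 4, 3); set L[2][0]=4

U[2][2] = 3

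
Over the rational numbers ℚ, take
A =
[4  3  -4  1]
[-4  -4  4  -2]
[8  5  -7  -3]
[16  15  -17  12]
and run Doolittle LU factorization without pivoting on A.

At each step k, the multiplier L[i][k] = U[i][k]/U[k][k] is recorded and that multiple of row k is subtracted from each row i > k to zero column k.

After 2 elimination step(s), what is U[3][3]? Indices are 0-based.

U[3][3] = 5

k=0: U[0][0]=4
  eliminate (1,0): mult=-1, new row 1: (0, -1, 0, -1); set L[1][0]=-1
  eliminate (2,0): mult=2, new row 2: (0, -1, 1, -5); set L[2][0]=2
  eliminate (3,0): mult=4, new row 3: (0, 3, -1, 8); set L[3][0]=4
k=1: U[1][1]=-1
  eliminate (2,1): mult=1, new row 2: (0, 0, 1, -4); set L[2][1]=1
  eliminate (3,1): mult=-3, new row 3: (0, 0, -1, 5); set L[3][1]=-3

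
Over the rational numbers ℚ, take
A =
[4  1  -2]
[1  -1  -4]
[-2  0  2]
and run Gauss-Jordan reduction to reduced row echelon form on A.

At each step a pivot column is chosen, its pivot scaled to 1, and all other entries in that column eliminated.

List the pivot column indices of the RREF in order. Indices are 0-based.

pivot columns: 0, 1, 2

pivot(0,0)=4: scale R0 → (1, 1/4, -1/2)
  clear (1,0): R1 −= (1)R0 → (0, -5/4, -7/2)
  clear (2,0): R2 −= (-2)R0 → (0, 1/2, 1)
pivot(1,1)=-5/4: scale R1 → (0, 1, 14/5)
  clear (0,1): R0 −= (1/4)R1 → (1, 0, -6/5)
  clear (2,1): R2 −= (1/2)R1 → (0, 0, -2/5)
pivot(2,2)=-2/5: scale R2 → (0, 0, 1)
  clear (0,2): R0 −= (-6/5)R2 → (1, 0, 0)
  clear (1,2): R1 −= (14/5)R2 → (0, 1, 0)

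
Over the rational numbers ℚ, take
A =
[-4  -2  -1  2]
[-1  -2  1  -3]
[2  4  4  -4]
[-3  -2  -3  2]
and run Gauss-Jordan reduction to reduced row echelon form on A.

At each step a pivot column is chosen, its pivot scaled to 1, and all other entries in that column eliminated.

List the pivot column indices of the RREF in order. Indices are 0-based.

pivot columns: 0, 1, 2, 3

[1] R0 /= -4  ⇒  (1, 1/2, 1/4, -1/2)
     R1 -= -1·R0  ⇒  (0, -3/2, 5/4, -7/2)
     R2 -= 2·R0  ⇒  (0, 3, 7/2, -3)
     R3 -= -3·R0  ⇒  (0, -1/2, -9/4, 1/2)
[2] R1 /= -3/2  ⇒  (0, 1, -5/6, 7/3)
     R0 -= 1/2·R1  ⇒  (1, 0, 2/3, -5/3)
     R2 -= 3·R1  ⇒  (0, 0, 6, -10)
     R3 -= -1/2·R1  ⇒  (0, 0, -8/3, 5/3)
[3] R2 /= 6  ⇒  (0, 0, 1, -5/3)
     R0 -= 2/3·R2  ⇒  (1, 0, 0, -5/9)
     R1 -= -5/6·R2  ⇒  (0, 1, 0, 17/18)
     R3 -= -8/3·R2  ⇒  (0, 0, 0, -25/9)
[4] R3 /= -25/9  ⇒  (0, 0, 0, 1)
     R0 -= -5/9·R3  ⇒  (1, 0, 0, 0)
     R1 -= 17/18·R3  ⇒  (0, 1, 0, 0)
     R2 -= -5/3·R3  ⇒  (0, 0, 1, 0)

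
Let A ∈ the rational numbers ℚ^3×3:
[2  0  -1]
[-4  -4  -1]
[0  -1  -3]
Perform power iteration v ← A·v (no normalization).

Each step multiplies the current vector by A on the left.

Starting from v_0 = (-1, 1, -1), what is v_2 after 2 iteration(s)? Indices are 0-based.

v_0 = (-1, 1, -1).
v_1 = A·v_0 = (-1, 1, 2).
v_2 = A·v_1 = (-4, -2, -7).

v_2 = (-4, -2, -7)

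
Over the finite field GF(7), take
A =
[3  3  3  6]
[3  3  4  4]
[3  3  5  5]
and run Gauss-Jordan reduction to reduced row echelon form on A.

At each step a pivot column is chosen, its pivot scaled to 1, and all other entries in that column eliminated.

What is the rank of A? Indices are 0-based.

pivot(0,0)=3: scale R0 → (1, 1, 1, 2)
  clear (1,0): R1 −= (3)R0 → (0, 0, 1, 5)
  clear (2,0): R2 −= (3)R0 → (0, 0, 2, 6)
col 1: no nonzero at/below row 1; advance.
pivot(1,2)=1: scale R1 → (0, 0, 1, 5)
  clear (0,2): R0 −= (1)R1 → (1, 1, 0, 4)
  clear (2,2): R2 −= (2)R1 → (0, 0, 0, 3)
pivot(2,3)=3: scale R2 → (0, 0, 0, 1)
  clear (0,3): R0 −= (4)R2 → (1, 1, 0, 0)
  clear (1,3): R1 −= (5)R2 → (0, 0, 1, 0)

rank = 3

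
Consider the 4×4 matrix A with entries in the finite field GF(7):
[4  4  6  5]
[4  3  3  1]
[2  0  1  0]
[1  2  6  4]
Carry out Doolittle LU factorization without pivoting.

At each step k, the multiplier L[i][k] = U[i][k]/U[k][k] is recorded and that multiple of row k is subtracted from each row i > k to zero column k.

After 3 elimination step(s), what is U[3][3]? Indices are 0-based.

U[3][3] = 5

k=0: U[0][0]=4
  eliminate (1,0): mult=1, new row 1: (0, 6, 4, 3); set L[1][0]=1
  eliminate (2,0): mult=4, new row 2: (0, 5, 5, 1); set L[2][0]=4
  eliminate (3,0): mult=2, new row 3: (0, 1, 1, 1); set L[3][0]=2
k=1: U[1][1]=6
  eliminate (2,1): mult=2, new row 2: (0, 0, 4, 2); set L[2][1]=2
  eliminate (3,1): mult=6, new row 3: (0, 0, 5, 4); set L[3][1]=6
k=2: U[2][2]=4
  eliminate (3,2): mult=3, new row 3: (0, 0, 0, 5); set L[3][2]=3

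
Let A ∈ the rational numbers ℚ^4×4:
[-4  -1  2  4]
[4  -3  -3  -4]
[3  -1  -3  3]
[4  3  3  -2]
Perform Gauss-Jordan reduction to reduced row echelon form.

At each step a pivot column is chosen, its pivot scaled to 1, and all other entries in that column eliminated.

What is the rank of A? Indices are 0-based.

rank = 4

[1] R0 /= -4  ⇒  (1, 1/4, -1/2, -1)
     R1 -= 4·R0  ⇒  (0, -4, -1, 0)
     R2 -= 3·R0  ⇒  (0, -7/4, -3/2, 6)
     R3 -= 4·R0  ⇒  (0, 2, 5, 2)
[2] R1 /= -4  ⇒  (0, 1, 1/4, 0)
     R0 -= 1/4·R1  ⇒  (1, 0, -9/16, -1)
     R2 -= -7/4·R1  ⇒  (0, 0, -17/16, 6)
     R3 -= 2·R1  ⇒  (0, 0, 9/2, 2)
[3] R2 /= -17/16  ⇒  (0, 0, 1, -96/17)
     R0 -= -9/16·R2  ⇒  (1, 0, 0, -71/17)
     R1 -= 1/4·R2  ⇒  (0, 1, 0, 24/17)
     R3 -= 9/2·R2  ⇒  (0, 0, 0, 466/17)
[4] R3 /= 466/17  ⇒  (0, 0, 0, 1)
     R0 -= -71/17·R3  ⇒  (1, 0, 0, 0)
     R1 -= 24/17·R3  ⇒  (0, 1, 0, 0)
     R2 -= -96/17·R3  ⇒  (0, 0, 1, 0)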